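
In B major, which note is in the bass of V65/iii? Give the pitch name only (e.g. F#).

The applied chord V65/iii is rooted on A#: A#-C##-E#-G#.
The figure 65 means first inversion — the third is in the bass.

C##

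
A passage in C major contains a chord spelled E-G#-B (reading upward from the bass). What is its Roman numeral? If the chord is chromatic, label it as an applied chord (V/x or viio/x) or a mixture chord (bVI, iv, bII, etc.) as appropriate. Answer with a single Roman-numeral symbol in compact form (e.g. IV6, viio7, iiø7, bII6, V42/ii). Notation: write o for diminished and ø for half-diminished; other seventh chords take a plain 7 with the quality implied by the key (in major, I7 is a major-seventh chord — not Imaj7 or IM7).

Stacked in thirds the chord is E-G#-B: a major triad on E.
E is not a diatonic chord root with this quality in C major, but it lies a perfect fifth above A (vi), so the chord functions as an applied dominant of vi.

V/vi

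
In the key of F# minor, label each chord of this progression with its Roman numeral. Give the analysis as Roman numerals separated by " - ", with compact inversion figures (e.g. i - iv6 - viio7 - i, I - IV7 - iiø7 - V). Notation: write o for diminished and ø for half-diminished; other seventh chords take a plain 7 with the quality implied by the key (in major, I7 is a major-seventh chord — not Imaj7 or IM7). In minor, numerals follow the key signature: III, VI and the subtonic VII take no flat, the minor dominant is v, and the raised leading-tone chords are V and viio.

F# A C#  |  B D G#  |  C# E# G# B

i - iio6 - V7

F#-A-C#: root F# is the tonic; minor triad there is i.
B-D-G#: root G# is the supertonic; diminished triad there is iio6.
C#-E#-G#-B has root C#, degree 5 in F# minor, so V7.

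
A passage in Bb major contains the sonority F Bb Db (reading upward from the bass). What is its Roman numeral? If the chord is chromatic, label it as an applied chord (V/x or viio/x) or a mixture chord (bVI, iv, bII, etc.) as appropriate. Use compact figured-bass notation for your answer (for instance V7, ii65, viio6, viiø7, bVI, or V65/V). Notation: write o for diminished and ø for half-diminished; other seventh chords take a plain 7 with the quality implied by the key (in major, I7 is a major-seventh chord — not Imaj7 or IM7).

i64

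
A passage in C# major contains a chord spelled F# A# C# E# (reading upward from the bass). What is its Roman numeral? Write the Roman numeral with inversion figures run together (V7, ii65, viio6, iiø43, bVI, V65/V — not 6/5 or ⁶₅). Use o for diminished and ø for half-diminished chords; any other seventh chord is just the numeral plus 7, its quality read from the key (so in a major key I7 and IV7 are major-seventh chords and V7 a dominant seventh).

Stacked in thirds the chord is F#-A#-C#-E#: a major seventh chord on F#.
F# is scale degree 4 in C# major, and a major seventh chord on that degree is written IV7.

IV7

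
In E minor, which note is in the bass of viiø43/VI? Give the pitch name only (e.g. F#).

F

The applied chord viiø43/VI is rooted on B: B-D-F-A.
The figure 43 means second inversion — the fifth is in the bass.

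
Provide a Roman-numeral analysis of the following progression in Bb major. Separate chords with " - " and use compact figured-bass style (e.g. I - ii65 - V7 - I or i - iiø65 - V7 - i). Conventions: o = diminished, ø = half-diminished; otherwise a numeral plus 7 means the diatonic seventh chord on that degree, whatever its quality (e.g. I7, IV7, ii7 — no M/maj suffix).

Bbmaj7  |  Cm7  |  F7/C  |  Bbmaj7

Bbmaj7 has root Bb, degree 1 in Bb major, so I7.
Cm7: minor seventh chord on C = scale degree 2 → ii7.
F7/C: root F is the dominant; dominant seventh chord there is V43.
Bbmaj7: major seventh chord on Bb = scale degree 1 → I7.

I7 - ii7 - V43 - I7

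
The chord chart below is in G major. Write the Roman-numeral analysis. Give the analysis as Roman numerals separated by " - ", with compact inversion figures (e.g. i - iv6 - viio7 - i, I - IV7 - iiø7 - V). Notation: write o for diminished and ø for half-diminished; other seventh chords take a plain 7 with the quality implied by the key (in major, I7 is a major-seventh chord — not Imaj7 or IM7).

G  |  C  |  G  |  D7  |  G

G: root G is the tonic; major triad there is I.
C: major triad on C = scale degree 4 → IV.
G has root G, degree 1 in G major, so I.
D7 has root D, degree 5 in G major, so V7.
G: major triad on G = scale degree 1 → I.

I - IV - I - V7 - I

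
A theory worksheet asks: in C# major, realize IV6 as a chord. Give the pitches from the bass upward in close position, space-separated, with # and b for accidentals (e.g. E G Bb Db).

A# C# F#

In C# major, scale degree 4 is F#, and the diatonic chord built there is a major triad.
Stacking thirds from F# gives F#-A#-C#.
With the 6 figure the chord is in first inversion; from the bass A# upward in close position it reads A#-C#-F#.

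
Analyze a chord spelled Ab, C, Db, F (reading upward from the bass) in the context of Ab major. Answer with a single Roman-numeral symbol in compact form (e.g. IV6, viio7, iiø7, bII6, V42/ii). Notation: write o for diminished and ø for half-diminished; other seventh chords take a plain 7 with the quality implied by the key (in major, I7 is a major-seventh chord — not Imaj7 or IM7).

IV43

The pitches Db-F-Ab-C form a major seventh chord rooted on Db.
Db is scale degree 4 in Ab major, and a major seventh chord on that degree is written IV7.
With Ab in the bass the chord is in second inversion, so the figured bass is 43.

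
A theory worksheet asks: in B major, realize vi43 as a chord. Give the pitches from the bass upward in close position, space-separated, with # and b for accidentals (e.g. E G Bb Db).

D# F# G# B

The numeral's case and figure indicate a minor seventh chord. In B major its root, the sixth degree, is G#.
That chord is spelled G#-B-D#-F#.
With the 43 figure the chord is in second inversion; from the bass D# upward in close position it reads D#-F#-G#-B.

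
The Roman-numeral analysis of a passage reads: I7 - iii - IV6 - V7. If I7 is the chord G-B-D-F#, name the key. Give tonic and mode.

I7 is given as G-B-D-F# — a major seventh chord with root G.
If G is scale degree 1 and the mode makes that degree carry a major seventh chord, the tonic is G and the mode is major.

G major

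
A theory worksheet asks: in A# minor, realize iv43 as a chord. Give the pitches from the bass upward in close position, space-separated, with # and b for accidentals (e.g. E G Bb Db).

A# C# D# F#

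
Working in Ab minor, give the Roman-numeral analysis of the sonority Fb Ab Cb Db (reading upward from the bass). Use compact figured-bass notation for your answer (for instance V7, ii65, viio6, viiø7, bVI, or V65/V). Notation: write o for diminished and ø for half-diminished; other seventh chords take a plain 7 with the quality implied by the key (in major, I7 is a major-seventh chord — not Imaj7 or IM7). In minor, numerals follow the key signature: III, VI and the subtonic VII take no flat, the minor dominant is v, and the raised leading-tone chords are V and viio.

Stacked in thirds the chord is Db-Fb-Ab-Cb: a minor seventh chord on Db.
Db is scale degree 4 in Ab minor, and a minor seventh chord on that degree is written iv7.
With Fb in the bass the chord is in first inversion, so the figured bass is 65.

iv65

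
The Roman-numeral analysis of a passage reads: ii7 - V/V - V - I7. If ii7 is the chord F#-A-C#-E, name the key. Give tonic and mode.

E major

ii7 is given as F#-A-C#-E — a minor seventh chord with root F#.
If F# is scale degree 2 and the mode makes that degree carry a minor seventh chord, the tonic is E and the mode is major.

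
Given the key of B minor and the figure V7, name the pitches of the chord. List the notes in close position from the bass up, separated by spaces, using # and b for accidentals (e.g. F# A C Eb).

In B minor, the dominant is F#. The dominant is major (leading tone raised), so V is a dominant seventh chord.
That chord is spelled F#-A#-C#-E.

F# A# C# E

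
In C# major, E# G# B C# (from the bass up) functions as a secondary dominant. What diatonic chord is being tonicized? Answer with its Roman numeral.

The chord is a dominant seventh chord on C#.
A dominant resolves down a perfect fifth: C# → F#. In C# major, F# is scale degree 4, i.e. IV.

IV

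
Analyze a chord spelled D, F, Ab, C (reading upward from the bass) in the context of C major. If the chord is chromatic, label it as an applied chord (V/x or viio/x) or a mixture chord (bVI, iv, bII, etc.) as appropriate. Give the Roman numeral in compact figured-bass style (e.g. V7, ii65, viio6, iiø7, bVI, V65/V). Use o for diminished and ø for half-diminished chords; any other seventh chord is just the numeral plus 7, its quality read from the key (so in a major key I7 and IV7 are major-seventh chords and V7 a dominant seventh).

iiø7

The pitches D-F-Ab-C form a half-diminished seventh chord rooted on D.
D is the second degree of C major. This is the half-diminished supertonic seventh, borrowed from the parallel minor.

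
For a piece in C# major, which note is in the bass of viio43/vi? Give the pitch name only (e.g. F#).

D#

The applied chord viio43/vi is rooted on G##: G##-B#-D#-F#.
The figure 43 means second inversion — the fifth is in the bass.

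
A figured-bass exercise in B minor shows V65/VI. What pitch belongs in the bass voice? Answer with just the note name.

F#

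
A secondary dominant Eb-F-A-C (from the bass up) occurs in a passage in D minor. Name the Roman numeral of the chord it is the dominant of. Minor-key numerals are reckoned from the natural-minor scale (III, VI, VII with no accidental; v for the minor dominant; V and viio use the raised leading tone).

VI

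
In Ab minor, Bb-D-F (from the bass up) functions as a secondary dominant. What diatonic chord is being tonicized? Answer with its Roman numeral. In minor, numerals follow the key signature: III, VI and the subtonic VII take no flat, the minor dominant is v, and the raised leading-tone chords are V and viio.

V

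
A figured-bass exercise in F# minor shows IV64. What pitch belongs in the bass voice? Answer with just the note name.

F#

IV in F# minor has root B; the chord is B-D#-F#.
The figure 64 means second inversion — the fifth is in the bass.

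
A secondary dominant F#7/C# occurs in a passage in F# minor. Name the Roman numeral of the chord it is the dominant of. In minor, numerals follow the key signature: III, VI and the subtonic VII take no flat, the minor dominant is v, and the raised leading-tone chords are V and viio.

iv

The chord is a dominant seventh chord on F#.
A dominant resolves down a perfect fifth: F# → B. In F# minor, B is scale degree 4, i.e. iv.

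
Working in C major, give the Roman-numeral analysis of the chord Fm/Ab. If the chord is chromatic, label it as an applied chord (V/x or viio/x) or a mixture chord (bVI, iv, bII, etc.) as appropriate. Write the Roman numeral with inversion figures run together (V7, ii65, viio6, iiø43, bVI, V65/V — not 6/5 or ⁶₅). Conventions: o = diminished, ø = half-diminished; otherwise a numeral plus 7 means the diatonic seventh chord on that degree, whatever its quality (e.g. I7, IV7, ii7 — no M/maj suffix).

Stacked in thirds the chord is F-Ab-C: a minor triad on F.
F is the fourth degree of C major. This is the minor subdominant, borrowed from the parallel minor.
With Ab in the bass the chord is in first inversion, so the figured bass is 6.

iv6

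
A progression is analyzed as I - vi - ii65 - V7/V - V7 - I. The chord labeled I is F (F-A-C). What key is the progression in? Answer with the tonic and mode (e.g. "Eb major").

I is given as F-A-C — a major triad with root F.
If F is scale degree 1 and the mode makes that degree carry a major triad, the tonic is F and the mode is major.

F major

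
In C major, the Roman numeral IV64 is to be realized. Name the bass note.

C

IV in C major has root F; the chord is F-A-C.
The figure 64 means second inversion — the fifth is in the bass.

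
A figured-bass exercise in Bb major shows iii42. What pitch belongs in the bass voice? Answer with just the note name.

C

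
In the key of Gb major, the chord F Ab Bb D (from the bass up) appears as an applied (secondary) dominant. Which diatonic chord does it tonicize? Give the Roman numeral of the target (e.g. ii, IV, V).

vi

The chord is a dominant seventh chord on Bb.
A dominant resolves down a perfect fifth: Bb → Eb. In Gb major, Eb is scale degree 6, i.e. vi.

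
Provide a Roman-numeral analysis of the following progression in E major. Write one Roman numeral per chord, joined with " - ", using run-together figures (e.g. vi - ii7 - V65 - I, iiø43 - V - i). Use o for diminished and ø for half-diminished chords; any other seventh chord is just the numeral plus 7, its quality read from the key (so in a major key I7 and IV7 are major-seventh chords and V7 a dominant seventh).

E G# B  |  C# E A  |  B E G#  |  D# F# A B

I - IV6 - I64 - V65

E-G#-B: major triad on E = scale degree 1 → I.
C#-E-A: major triad on A = scale degree 4 → IV6.
B-E-G#: major triad on E = scale degree 1 → I64.
D#-F#-A-B: root B is the dominant; dominant seventh chord there is V65.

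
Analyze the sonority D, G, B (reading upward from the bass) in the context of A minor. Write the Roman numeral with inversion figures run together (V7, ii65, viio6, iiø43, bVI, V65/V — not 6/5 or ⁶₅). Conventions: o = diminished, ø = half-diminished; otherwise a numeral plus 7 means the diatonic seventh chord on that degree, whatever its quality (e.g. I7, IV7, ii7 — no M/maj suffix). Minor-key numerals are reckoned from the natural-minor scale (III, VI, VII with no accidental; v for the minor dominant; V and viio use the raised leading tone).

The pitches G-B-D form a major triad rooted on G.
G is scale degree 7 in A minor, and a major triad on that degree is written VII.
With D in the bass the chord is in second inversion, so the figured bass is 64.

VII64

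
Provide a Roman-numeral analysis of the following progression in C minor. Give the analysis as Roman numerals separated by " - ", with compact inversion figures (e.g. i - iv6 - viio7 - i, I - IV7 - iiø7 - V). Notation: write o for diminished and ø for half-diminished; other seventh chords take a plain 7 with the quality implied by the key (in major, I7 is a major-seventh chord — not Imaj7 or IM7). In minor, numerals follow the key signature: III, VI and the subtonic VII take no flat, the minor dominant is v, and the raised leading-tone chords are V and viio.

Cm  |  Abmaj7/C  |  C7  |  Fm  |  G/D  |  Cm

Cm has root C, degree 1 in C minor, so i.
Abmaj7/C has root Ab, degree 6 in C minor, so VI65.
C7: chromatic; C is V of iv, so V7/iv.
Fm: minor triad on F = scale degree 4 → iv.
G/D: major triad on G = scale degree 5 → V64.
Cm: minor triad on C = scale degree 1 → i.

i - VI65 - V7/iv - iv - V64 - i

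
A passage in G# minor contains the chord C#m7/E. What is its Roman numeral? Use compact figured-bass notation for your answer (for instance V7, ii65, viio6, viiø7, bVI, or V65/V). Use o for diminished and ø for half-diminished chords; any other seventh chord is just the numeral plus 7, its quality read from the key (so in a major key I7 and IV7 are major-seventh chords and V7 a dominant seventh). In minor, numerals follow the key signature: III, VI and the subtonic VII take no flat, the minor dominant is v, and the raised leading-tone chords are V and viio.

Stacked in thirds the chord is C#-E-G#-B: a minor seventh chord on C#.
C# is scale degree 4 in G# minor, and a minor seventh chord on that degree is written iv7.
With E in the bass the chord is in first inversion, so the figured bass is 65.

iv65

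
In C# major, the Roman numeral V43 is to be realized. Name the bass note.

V in C# major has root G#; the chord is G#-B#-D#-F#.
The figure 43 means second inversion — the fifth is in the bass.

D#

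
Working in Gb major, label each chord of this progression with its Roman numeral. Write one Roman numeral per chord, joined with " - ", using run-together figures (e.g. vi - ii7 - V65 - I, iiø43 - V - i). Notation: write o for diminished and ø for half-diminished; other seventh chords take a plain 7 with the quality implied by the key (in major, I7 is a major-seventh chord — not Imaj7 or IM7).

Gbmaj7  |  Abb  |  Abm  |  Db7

I7 - bII - ii - V7

Gbmaj7 has root Gb, degree 1 in Gb major, so I7.
Abb is non-diatonic — a major triad on the lowered supertonic (Abb): the Neapolitan chord, bII.
Abm: minor triad on Ab = scale degree 2 → ii.
Db7 has root Db, degree 5 in Gb major, so V7.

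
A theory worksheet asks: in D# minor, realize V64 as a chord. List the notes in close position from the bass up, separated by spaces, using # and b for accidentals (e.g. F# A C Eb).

E# A# C##

In D# minor, the dominant is A#. The dominant is major (leading tone raised), so V is a major triad.
Stacking thirds from A# gives A#-C##-E#.
The figured bass 64 indicates second inversion, placing the fifth (E#) in the bass: E#-A#-C##.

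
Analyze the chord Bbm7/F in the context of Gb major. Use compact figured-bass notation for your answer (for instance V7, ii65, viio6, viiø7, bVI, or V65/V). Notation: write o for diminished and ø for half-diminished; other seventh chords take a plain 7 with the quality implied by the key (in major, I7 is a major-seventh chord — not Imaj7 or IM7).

The pitches Bb-Db-F-Ab form a minor seventh chord rooted on Bb.
Bb is scale degree 3 in Gb major, and a minor seventh chord on that degree is written iii7.
With F in the bass the chord is in second inversion, so the figured bass is 43.

iii43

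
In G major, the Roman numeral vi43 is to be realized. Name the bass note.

B

vi in G major has root E; the chord is E-G-B-D.
The figure 43 means second inversion — the fifth is in the bass.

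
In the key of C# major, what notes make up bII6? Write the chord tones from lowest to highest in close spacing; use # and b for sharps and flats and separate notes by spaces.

F# A D

Scale degree 2 in C# major is D#; lowering it a half step gives D. bII6 is the Neapolitan sixth — a major triad on the lowered second degree, here in its customary first inversion.
So the chord is D-F#-A, a major triad.
With the 6 figure the chord is in first inversion; from the bass F# upward in close position it reads F#-A-D.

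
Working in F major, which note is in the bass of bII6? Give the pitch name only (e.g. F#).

Bb

bII in F major has root Gb; the chord is Gb-Bb-Db.
The figure 6 means first inversion — the third is in the bass.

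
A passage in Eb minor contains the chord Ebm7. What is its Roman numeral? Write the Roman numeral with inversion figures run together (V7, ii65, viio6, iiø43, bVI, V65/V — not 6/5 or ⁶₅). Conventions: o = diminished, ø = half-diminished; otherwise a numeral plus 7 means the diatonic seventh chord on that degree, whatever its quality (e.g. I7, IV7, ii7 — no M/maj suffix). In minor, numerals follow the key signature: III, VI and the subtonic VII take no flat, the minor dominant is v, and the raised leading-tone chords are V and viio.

The pitches Eb-Gb-Bb-Db form a minor seventh chord rooted on Eb.
Eb is scale degree 1 in Eb minor, and a minor seventh chord on that degree is written i7.

i7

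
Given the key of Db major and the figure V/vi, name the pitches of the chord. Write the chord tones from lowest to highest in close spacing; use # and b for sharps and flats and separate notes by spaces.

The slash means an applied dominant: we want the dominant of vi. In Db major, vi is Bb minor, and its dominant is built on F.
Building a major triad on F gives F-A-C.

F A C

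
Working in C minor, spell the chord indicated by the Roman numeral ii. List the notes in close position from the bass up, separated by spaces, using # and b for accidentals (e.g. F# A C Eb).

D F A

Scale degree 2 in C minor is D; here the chord built on it is altered to a minor triad. ii is the minor supertonic, borrowed from the parallel major (the Dorian ii).
So the chord is D-F-A, a minor triad.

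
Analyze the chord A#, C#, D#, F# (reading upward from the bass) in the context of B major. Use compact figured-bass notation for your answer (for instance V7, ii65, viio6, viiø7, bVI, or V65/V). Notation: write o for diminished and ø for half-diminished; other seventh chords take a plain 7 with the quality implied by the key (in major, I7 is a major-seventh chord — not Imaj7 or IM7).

The pitches D#-F#-A#-C# form a minor seventh chord rooted on D#.
D# is scale degree 3 in B major, and a minor seventh chord on that degree is written iii7.
With A# in the bass the chord is in second inversion, so the figured bass is 43.

iii43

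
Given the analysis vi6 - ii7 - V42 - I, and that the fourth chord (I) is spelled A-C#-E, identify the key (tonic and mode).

A major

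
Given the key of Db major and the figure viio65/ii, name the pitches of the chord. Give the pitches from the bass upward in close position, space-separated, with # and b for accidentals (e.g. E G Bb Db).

F Ab Cb D

The slash marks an applied leading-tone chord: viio of ii. In Db major, ii is Eb, so the leading tone to it is D, a half step below.
Building a fully diminished seventh chord on D gives D-F-Ab-Cb.
With the 65 figure the chord is in first inversion; from the bass F upward in close position it reads F-Ab-Cb-D.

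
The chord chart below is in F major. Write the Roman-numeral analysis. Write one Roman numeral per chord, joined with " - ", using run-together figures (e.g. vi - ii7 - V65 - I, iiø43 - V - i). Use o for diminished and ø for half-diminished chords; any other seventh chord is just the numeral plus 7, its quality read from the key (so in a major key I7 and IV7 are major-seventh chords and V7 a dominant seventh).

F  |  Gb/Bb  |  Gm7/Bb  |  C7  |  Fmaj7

I - bII6 - ii65 - V7 - I7

F has root F, degree 1 in F major, so I.
Gb/Bb: major triad on Gb — chromatic; Gb is the lowered second degree, so this is the Neapolitan sixth, bII6 (third, Bb, in the bass — hence the 6).
Gm7/Bb has root G, degree 2 in F major, so ii65.
C7: dominant seventh chord on C = scale degree 5 → V7.
Fmaj7 has root F, degree 1 in F major, so I7.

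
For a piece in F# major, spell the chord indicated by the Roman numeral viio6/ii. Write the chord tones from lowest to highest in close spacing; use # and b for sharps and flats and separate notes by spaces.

A# C# F##

The slash marks an applied leading-tone chord: viio of ii. In F# major, ii is G#, so the leading tone to it is F##, a half step below.
Building a diminished triad on F## gives F##-A#-C#.
With the 6 figure the chord is in first inversion; from the bass A# upward in close position it reads A#-C#-F##.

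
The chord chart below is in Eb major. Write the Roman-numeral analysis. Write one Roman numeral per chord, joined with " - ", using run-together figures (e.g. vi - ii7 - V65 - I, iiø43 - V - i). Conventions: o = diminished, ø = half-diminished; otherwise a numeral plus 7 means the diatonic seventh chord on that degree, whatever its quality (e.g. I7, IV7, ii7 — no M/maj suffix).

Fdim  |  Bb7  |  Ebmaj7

Fdim is non-diatonic — iio, a mixture chord from Eb minor.
Bb7 has root Bb, degree 5 in Eb major, so V7.
Ebmaj7: major seventh chord on Eb = scale degree 1 → I7.

iio - V7 - I7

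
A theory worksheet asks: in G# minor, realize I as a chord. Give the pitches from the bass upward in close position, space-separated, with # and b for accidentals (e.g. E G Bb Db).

Scale degree 1 in G# minor is G#; here the chord built on it is altered to a major triad. I is the major tonic (Picardy third), borrowed from the parallel major.
So the chord is G#-B#-D#.

G# B# D#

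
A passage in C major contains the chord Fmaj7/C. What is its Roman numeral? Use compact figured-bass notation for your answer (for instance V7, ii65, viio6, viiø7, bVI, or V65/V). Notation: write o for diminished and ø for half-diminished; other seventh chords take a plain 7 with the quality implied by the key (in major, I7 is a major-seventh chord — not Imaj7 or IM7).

IV43

Stacked in thirds the chord is F-A-C-E: a major seventh chord on F.
In C major, F is the subdominant; the diatonic major seventh chord there is IV7.
With C in the bass the chord is in second inversion, so the figured bass is 43.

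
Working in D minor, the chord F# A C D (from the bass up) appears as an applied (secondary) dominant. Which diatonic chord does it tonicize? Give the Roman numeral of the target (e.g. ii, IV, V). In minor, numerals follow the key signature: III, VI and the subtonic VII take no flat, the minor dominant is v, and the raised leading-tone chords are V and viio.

iv

The chord is a dominant seventh chord on D.
A dominant resolves down a perfect fifth: D → G. In D minor, G is scale degree 4, i.e. iv.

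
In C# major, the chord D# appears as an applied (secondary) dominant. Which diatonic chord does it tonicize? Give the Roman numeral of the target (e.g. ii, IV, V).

The chord is a major triad on D#.
A dominant resolves down a perfect fifth: D# → G#. In C# major, G# is scale degree 5, i.e. V.

V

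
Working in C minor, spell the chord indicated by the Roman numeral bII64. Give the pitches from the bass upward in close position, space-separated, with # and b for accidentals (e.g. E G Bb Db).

Scale degree 2 in C minor is D; lowering it a half step gives Db. bII64 is the Neapolitan chord — a major triad on the lowered second degree.
So the chord is Db-F-Ab.
With the 64 figure the chord is in second inversion; from the bass Ab upward in close position it reads Ab-Db-F.

Ab Db F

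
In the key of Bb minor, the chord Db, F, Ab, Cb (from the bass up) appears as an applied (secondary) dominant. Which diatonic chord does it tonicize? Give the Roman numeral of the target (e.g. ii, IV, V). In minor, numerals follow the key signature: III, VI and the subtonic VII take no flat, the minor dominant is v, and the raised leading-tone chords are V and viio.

The chord is a dominant seventh chord on Db.
A dominant resolves down a perfect fifth: Db → Gb. In Bb minor, Gb is scale degree 6, i.e. VI.

VI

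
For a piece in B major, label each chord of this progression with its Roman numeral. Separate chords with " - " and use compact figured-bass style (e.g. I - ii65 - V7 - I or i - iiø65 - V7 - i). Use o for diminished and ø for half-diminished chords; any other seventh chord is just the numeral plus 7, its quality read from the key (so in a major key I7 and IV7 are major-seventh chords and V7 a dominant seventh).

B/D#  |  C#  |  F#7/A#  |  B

I6 - V/V - V65 - I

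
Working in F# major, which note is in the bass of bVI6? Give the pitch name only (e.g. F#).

bVI in F# major has root D; the chord is D-F#-A.
The figure 6 means first inversion — the third is in the bass.

F#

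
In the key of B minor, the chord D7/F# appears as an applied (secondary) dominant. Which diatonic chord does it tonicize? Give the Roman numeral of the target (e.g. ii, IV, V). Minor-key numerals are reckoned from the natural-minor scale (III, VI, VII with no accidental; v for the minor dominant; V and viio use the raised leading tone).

The chord is a dominant seventh chord on D.
A dominant resolves down a perfect fifth: D → G. In B minor, G is scale degree 6, i.e. VI.

VI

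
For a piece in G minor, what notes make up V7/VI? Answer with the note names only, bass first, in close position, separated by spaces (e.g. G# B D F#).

Bb D F Ab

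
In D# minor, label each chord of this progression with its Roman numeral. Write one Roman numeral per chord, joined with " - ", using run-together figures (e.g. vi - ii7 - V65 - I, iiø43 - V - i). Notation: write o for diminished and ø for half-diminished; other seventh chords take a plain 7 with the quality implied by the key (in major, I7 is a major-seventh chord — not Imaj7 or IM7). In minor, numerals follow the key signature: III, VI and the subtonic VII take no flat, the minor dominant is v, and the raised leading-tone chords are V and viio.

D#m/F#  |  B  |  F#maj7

i6 - VI - III7

D#m/F#: minor triad on D# = scale degree 1 → i6.
B: root B is the submediant; major triad there is VI.
F#maj7: root F# is the mediant; major seventh chord there is III7.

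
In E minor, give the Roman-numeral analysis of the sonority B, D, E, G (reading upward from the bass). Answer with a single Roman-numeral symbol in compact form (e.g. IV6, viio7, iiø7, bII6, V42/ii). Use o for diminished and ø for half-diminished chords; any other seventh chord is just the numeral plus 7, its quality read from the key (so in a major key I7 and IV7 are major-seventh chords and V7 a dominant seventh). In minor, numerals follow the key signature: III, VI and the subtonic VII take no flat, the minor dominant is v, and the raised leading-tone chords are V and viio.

The pitches E-G-B-D form a minor seventh chord rooted on E.
In E minor, E is the tonic; the diatonic minor seventh chord there is i7.
With B in the bass the chord is in second inversion, so the figured bass is 43.

i43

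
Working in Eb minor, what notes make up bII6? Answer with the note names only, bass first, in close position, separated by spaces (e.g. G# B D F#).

Ab Cb Fb

Scale degree 2 in Eb minor is F; lowering it a half step gives Fb. bII6 is the Neapolitan sixth — a major triad on the lowered second degree, here in its customary first inversion.
So the chord is Fb-Ab-Cb, a major triad.
With the 6 figure the chord is in first inversion; from the bass Ab upward in close position it reads Ab-Cb-Fb.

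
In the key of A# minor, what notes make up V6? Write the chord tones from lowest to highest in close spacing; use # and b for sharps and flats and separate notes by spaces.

G## B# E#

In A# minor, scale degree 5 is E#. The dominant is major (leading tone raised), so V is a major triad.
That chord is spelled E#-G##-B#.
The figured bass 6 indicates first inversion, placing the third (G##) in the bass: G##-B#-E#.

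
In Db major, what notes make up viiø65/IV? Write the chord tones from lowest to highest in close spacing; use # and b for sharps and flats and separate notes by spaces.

Ab Cb Eb F

The slash marks an applied leading-tone chord: viio of IV. In Db major, IV is Gb, so the leading tone to it is F, a half step below.
Building a half-diminished seventh chord on F gives F-Ab-Cb-Eb.
The figured bass 65 indicates first inversion, placing the third (Ab) in the bass: Ab-Cb-Eb-F.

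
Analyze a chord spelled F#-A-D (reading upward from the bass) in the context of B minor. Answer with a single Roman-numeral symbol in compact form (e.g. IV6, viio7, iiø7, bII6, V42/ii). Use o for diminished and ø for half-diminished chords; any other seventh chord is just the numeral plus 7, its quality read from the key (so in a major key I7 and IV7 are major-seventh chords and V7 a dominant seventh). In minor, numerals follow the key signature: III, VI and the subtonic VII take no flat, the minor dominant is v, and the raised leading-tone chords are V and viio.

III6

Stacked in thirds the chord is D-F#-A: a major triad on D.
D is scale degree 3 in B minor, and a major triad on that degree is written III.
With F# in the bass the chord is in first inversion, so the figured bass is 6.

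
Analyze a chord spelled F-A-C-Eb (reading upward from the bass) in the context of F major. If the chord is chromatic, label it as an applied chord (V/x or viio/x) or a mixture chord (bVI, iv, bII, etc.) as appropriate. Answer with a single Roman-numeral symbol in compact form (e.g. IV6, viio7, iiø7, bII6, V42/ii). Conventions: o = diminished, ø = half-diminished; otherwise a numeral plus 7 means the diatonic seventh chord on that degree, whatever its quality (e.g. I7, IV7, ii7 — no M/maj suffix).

V7/IV

The pitches F-A-C-Eb form a dominant seventh chord rooted on F.
F is not a diatonic chord root with this quality in F major, but it lies a perfect fifth above Bb (IV), so the chord functions as an applied dominant of IV.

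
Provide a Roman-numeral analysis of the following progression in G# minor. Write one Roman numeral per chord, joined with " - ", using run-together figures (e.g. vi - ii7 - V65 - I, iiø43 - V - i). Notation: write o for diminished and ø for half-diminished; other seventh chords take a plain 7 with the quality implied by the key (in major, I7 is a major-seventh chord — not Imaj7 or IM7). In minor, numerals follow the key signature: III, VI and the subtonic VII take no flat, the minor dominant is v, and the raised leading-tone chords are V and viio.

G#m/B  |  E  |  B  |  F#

i6 - VI - III - VII

G#m/B has root G#, degree 1 in G# minor, so i6.
E: root E is the submediant; major triad there is VI.
B: root B is the mediant; major triad there is III.
F#: major triad on F# = scale degree 7 → VII.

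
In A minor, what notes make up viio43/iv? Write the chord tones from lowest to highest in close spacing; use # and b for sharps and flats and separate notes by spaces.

viio43/iv is a secondary leading-tone chord. The target iv is D in A minor; the applied chord is rooted a semitone below, on C#.
Building a fully diminished seventh chord on C# gives C#-E-G-Bb.
The figured bass 43 indicates second inversion, placing the fifth (G) in the bass: G-Bb-C#-E.

G Bb C# E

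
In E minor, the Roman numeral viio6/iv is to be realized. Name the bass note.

The applied chord viio6/iv is rooted on G#: G#-B-D.
The figure 6 means first inversion — the third is in the bass.

B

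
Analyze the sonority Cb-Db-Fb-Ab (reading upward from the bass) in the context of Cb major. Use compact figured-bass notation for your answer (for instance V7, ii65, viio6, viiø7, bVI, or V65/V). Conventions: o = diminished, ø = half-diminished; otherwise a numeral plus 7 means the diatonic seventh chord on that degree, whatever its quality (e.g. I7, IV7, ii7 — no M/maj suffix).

The pitches Db-Fb-Ab-Cb form a minor seventh chord rooted on Db.
Db is scale degree 2 in Cb major, and a minor seventh chord on that degree is written ii7.
With Cb in the bass the chord is in third inversion, so the figured bass is 42.

ii42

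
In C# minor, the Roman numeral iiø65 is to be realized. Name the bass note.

F#

iiø in C# minor has root D#; the chord is D#-F#-A-C#.
The figure 65 means first inversion — the third is in the bass.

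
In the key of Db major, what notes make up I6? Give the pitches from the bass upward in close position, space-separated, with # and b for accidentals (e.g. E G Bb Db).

F Ab Db

In Db major, the first degree is Db, and the diatonic chord built there is a major triad.
That chord is spelled Db-F-Ab.
The figured bass 6 indicates first inversion, placing the third (F) in the bass: F-Ab-Db.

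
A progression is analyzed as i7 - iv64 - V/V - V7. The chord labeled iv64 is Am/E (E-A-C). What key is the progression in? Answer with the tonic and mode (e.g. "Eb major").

The chord Am/E is a minor triad rooted on A; its label is iv64.
iv64 on A implies A is the subdominant; that puts the tonic at E, and the lowercase numeral fits minor mode.

E minor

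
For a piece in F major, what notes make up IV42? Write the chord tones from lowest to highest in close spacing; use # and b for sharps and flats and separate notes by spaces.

A Bb D F

In F major, the fourth degree is Bb, and the diatonic chord built there is a major seventh chord.
Stacking thirds from Bb gives Bb-D-F-A.
With the 42 figure the chord is in third inversion; from the bass A upward in close position it reads A-Bb-D-F.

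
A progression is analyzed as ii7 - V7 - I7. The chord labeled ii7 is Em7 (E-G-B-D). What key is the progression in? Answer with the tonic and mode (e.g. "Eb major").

The chord Em7 is a minor seventh chord rooted on E; its label is ii7.
Counting down one scale step from E places the tonic on D; a minor seventh chord on degree 2 is diatonic only in major.

D major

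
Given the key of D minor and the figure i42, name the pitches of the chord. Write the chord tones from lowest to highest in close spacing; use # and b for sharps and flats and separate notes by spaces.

In D minor, the tonic is D, and the diatonic chord built there is a minor seventh chord.
Stacking thirds from D gives D-F-A-C.
The figured bass 42 indicates third inversion, placing the seventh (C) in the bass: C-D-F-A.

C D F A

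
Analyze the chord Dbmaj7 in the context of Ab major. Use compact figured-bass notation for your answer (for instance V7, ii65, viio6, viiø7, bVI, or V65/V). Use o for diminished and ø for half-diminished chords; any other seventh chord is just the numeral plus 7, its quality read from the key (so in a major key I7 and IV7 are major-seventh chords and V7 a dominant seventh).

IV7

The pitches Db-F-Ab-C form a major seventh chord rooted on Db.
In Ab major, Db is the subdominant; the diatonic major seventh chord there is IV7.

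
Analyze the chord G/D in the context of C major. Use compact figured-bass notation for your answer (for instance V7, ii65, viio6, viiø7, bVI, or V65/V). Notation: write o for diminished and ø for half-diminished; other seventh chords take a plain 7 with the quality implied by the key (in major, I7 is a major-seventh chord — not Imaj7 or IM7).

The pitches G-B-D form a major triad rooted on G.
G is scale degree 5 in C major, and a major triad on that degree is written V.
With D in the bass the chord is in second inversion, so the figured bass is 64.

V64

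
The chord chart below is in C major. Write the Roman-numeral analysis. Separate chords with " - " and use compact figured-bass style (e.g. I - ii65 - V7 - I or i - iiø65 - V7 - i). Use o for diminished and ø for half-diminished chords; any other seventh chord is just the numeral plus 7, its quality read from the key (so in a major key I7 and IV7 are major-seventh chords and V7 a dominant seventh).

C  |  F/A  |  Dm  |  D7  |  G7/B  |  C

C: root C is the tonic; major triad there is I.
F/A: root F is the subdominant; major triad there is IV6.
Dm has root D, degree 2 in C major, so ii.
D7 is the secondary dominant of V (dominant seventh chord on D): V7/V.
G7/B: dominant seventh chord on G = scale degree 5 → V65.
C has root C, degree 1 in C major, so I.

I - IV6 - ii - V7/V - V65 - I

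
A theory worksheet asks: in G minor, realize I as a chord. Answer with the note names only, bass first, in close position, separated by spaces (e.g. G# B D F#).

G B D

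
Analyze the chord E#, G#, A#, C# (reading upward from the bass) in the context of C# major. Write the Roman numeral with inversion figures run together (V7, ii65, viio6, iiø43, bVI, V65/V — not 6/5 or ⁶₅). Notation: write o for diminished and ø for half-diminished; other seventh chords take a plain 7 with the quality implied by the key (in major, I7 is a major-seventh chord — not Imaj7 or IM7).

The pitches A#-C#-E#-G# form a minor seventh chord rooted on A#.
A# is scale degree 6 in C# major, and a minor seventh chord on that degree is written vi7.
With E# in the bass the chord is in second inversion, so the figured bass is 43.

vi43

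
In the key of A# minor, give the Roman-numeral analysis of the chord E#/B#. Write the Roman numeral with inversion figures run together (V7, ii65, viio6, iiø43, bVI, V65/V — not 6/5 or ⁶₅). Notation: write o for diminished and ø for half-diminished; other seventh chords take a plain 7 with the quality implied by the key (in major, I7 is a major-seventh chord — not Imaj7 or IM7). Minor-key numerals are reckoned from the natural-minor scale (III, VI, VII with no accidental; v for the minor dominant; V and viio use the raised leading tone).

V64

The pitches E#-G##-B# form a major triad rooted on E#.
E# is scale degree 5 in A# minor, and a major triad on that degree is written V.
With B# in the bass the chord is in second inversion, so the figured bass is 64.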